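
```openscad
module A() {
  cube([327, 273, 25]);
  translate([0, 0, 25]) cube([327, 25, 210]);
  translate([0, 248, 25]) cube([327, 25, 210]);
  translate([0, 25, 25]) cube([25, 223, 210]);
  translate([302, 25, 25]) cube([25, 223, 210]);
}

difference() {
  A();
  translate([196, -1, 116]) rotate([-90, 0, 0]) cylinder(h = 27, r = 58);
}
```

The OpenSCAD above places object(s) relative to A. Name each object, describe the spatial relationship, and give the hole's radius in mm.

The subtracted cylinder has r = 58 mm.

A is an open box. The open box has a circular hole through its front wall. The hole's radius is 58 mm.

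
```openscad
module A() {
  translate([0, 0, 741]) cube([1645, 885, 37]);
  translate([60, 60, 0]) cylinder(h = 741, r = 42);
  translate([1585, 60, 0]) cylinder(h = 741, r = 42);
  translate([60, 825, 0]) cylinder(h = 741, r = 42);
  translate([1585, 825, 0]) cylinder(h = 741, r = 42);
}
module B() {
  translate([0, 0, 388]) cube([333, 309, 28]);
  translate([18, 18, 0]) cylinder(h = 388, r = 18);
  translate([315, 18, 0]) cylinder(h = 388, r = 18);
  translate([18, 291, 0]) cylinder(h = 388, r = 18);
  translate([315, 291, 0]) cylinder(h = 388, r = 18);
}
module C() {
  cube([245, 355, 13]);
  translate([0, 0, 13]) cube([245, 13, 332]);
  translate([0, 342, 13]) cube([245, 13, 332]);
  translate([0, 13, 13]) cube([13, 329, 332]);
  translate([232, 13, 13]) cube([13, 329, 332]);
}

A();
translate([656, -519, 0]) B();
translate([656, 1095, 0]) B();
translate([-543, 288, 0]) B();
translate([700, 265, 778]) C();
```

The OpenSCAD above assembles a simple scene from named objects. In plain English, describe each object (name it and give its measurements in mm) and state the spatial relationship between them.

A is a table with a 1645×885 mm rectangular top, 37 mm thick, top surface at z = 778 mm, supported by four round legs of 84 mm diameter, each leg's bounding box inset 18 mm from the nearest pair of top edges, running from the floor.

B is a simple wooden stool: a rectangular seat 333 mm (x) by 309 mm (y), 28 mm thick, top face at z = 416 mm, on four round legs, each 36 mm in diameter. The legs rest on z = 0, each leg's axis is inset half a diameter from the nearest pair of seat edges (so the leg's bounding box is flush with the corner).

C is an open-topped rectangular box: outside dimensions 245×355×345 mm, with a uniform wall and base thickness of 13 mm. The base is a full 245×355 slab on the floor; four walls sit on top of the base. The front and back walls (the −y and +y sides) span the full width; the two side walls fit between them.

Three stools sit around the table at the −y, +y, −x sides. The open box is on top of the table, centred.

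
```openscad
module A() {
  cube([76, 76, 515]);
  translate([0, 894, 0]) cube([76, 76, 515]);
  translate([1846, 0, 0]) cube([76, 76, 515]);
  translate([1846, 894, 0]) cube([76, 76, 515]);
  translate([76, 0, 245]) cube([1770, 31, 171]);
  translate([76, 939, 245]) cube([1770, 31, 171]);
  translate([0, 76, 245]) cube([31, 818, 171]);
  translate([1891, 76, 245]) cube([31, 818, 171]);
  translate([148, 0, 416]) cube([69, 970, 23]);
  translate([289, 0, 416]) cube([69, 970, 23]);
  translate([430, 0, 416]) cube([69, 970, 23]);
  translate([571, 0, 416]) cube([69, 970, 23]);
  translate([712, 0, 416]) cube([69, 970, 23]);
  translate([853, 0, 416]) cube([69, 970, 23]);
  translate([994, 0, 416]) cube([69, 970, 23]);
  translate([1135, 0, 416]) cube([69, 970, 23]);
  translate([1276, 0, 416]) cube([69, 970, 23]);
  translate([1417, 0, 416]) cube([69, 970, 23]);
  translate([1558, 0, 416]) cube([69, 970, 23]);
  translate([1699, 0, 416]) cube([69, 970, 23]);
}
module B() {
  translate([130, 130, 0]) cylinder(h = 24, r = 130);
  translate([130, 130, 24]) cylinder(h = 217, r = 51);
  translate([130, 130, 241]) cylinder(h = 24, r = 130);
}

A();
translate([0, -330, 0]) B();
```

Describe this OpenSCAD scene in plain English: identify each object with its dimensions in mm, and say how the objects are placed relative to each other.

A is a bed frame 1922 mm long (x) by 970 mm wide (y). Four 76×76 mm corner posts, 515 mm tall, at the corners of the footprint. Four rails of 31 mm thickness and 171 mm height run between adjacent posts with their undersides at z = 245 mm, their outer faces flush with the outside of the frame (the two x-running rails run between the posts' inner faces; the two y-running rails run between the posts' inner faces). 12 slats, each 69 mm wide (x) and 23 mm thick, lie across the top of the two x-running rails, running the full 970 mm width of the frame in y; the slats are evenly spaced along x between the inner faces of the end posts with equal gaps (rounded down to the nearest mm) at the −x end and between each pair — any rounding remainder accumulates at the +x end.

B is a spool: two coaxial disc flanges of radius 130 mm and thickness 24 mm, joined by a core cylinder of radius 51 mm and height 217 mm. The lower flange rests on z = 0 and the three cylinders share a vertical axis.

The spool is on the floor beside the bed frame on its −y side.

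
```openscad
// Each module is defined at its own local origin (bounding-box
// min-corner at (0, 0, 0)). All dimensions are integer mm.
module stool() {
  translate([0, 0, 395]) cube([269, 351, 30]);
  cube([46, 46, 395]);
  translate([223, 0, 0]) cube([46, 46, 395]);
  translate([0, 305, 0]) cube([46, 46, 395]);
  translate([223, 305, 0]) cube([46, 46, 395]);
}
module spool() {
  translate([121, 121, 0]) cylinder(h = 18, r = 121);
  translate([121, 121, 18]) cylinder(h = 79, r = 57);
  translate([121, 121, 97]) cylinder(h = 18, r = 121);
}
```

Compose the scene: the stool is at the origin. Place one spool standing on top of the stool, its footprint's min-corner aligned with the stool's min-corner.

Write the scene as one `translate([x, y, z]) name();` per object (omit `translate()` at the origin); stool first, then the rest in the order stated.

stool();
translate([0, 0, 425]) spool();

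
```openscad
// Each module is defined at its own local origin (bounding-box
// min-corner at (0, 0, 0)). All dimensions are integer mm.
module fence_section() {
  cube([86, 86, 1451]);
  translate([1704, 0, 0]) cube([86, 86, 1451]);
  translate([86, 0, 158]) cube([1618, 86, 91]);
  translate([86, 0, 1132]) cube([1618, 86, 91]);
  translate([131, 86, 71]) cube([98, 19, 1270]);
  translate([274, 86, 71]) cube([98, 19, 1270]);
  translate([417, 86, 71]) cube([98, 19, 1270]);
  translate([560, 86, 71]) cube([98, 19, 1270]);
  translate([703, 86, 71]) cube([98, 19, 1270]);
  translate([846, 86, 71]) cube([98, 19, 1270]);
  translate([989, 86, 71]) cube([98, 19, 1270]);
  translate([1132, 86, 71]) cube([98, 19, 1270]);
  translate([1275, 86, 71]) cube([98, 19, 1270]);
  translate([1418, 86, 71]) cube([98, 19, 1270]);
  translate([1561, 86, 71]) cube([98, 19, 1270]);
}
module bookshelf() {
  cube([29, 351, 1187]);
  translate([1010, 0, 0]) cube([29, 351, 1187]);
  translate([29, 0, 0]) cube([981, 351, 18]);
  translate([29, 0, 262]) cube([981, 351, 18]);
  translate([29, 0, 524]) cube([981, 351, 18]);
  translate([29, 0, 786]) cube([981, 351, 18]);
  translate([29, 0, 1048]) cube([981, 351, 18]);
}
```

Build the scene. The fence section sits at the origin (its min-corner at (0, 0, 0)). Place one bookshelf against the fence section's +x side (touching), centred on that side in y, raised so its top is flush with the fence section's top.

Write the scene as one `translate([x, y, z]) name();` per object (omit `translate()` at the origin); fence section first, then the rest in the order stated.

fence_section();
translate([1790, -123, 264]) bookshelf();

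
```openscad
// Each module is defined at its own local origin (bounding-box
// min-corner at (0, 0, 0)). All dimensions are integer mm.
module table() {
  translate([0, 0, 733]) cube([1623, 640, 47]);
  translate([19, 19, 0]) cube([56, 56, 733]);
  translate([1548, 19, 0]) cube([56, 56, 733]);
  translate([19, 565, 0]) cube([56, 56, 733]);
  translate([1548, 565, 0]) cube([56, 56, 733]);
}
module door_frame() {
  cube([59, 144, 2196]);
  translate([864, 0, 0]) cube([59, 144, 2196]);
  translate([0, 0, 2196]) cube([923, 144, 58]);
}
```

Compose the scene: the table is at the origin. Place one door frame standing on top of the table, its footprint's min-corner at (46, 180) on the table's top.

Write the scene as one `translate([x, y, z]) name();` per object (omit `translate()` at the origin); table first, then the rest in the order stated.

table();
translate([46, 180, 780]) door_frame();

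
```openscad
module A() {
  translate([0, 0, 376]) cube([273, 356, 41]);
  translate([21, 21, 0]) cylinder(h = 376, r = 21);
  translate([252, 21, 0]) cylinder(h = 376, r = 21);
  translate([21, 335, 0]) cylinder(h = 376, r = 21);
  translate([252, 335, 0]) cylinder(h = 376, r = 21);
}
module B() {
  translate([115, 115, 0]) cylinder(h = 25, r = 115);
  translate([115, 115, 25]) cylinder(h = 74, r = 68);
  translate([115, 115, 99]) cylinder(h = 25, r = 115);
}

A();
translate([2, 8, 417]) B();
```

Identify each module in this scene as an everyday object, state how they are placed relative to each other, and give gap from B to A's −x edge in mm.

The spool's min-x is at 2; the stool's min-x is 0; gap = 2 mm.

A is a stool. B is a spool. The spool is on top of the stool. The gap from the spool to the stool's −x edge is 2 mm.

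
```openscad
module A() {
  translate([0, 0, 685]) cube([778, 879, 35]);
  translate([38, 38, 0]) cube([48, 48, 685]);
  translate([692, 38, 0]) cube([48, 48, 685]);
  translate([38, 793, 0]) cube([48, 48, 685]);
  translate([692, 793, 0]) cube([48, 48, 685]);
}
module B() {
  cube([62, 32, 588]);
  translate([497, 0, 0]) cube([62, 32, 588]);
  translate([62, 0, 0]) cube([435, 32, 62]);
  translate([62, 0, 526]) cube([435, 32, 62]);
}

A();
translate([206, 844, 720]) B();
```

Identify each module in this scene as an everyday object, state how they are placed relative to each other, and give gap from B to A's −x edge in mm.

The picture frame's min-x is at 206; the table's min-x is 0; gap = 206 mm.

A is a table. B is a picture frame. The picture frame is on top of the table. The gap from the picture frame to the table's −x edge is 206 mm.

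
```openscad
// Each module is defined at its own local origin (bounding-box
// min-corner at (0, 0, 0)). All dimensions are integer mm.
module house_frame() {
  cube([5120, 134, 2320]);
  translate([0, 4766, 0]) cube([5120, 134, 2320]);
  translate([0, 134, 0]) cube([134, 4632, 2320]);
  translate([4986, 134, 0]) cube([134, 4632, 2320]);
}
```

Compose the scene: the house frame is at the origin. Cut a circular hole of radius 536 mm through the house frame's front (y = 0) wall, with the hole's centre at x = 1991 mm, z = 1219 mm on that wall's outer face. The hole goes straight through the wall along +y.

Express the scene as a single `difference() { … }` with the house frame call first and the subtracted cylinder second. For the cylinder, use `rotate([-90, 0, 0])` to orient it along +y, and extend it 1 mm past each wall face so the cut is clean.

difference() {
  house_frame();
  translate([1991, -1, 1219]) rotate([-90, 0, 0]) cylinder(h = 136, r = 536);
}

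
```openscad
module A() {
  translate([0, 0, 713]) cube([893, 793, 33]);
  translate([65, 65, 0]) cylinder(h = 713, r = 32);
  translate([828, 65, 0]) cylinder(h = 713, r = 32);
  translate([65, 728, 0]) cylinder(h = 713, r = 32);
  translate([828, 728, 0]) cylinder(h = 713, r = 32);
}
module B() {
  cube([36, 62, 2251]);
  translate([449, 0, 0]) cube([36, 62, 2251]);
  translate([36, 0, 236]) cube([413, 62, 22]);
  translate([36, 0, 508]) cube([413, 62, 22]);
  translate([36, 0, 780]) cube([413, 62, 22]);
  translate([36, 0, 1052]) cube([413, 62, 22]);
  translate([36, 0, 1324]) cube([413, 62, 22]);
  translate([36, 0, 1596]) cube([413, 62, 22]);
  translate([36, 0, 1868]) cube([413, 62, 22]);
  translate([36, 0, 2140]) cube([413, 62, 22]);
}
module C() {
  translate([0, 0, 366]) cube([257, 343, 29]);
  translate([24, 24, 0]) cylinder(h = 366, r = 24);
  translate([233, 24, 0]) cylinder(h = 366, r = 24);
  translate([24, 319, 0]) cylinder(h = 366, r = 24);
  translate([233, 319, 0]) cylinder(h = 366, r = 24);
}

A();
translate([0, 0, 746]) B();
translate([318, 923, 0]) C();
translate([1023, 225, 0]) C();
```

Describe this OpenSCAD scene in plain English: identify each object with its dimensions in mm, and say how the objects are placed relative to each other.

A is a rectangular dining table. The top is 893×793×33 mm with its upper surface at z = 746 mm. It stands on four round legs of 64 mm diameter, each leg's bounding box inset 33 mm from the nearest pair of top edges, running from the floor to the underside of the top.

B is a straight ladder. Two 36×62 mm vertical rails, 2251 mm tall, stand 485 mm apart (outside-to-outside) with their front faces coplanar on the −y side. 8 rungs, each 62 mm deep and 22 mm tall, span between the inner faces of the rails, front faces flush with the rails. The lowest rung's underside is at z = 236 mm and rungs are spaced 272 mm apart (underside to underside).

C is a four-legged stool. The seat is 257×343 mm, 29 mm thick, top at z = 395 mm. It stands on four round legs, each 48 mm in diameter, from z = 0 to the seat underside, each leg's axis is inset half a diameter from the nearest pair of seat edges (so the leg's bounding box is flush with the corner).

The ladder is on top of the table. Two stools sit around the table at the +y, +x sides.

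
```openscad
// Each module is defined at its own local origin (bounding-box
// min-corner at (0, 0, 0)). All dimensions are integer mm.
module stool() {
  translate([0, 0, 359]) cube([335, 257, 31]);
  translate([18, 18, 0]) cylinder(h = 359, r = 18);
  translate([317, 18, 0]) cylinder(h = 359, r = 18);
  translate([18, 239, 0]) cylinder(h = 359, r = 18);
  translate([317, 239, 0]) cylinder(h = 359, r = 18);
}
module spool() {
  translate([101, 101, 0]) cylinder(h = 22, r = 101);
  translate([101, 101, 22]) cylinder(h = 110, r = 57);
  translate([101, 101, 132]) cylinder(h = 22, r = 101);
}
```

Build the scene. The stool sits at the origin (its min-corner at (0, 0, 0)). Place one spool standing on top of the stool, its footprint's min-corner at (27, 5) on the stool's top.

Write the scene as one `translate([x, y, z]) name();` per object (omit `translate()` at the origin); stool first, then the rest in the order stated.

stool();
translate([27, 5, 390]) spool();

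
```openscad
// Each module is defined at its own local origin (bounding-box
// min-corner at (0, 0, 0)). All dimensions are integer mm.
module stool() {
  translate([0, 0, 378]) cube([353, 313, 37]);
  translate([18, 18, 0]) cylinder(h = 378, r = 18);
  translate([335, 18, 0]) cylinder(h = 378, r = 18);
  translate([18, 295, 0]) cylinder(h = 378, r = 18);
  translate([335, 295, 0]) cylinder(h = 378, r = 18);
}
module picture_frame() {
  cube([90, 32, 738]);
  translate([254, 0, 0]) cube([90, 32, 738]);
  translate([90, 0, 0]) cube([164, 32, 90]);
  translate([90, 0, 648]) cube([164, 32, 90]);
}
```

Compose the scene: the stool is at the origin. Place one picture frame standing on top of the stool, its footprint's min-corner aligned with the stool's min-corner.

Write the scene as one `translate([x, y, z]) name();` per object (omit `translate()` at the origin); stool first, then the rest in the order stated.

stool();
translate([0, 0, 415]) picture_frame();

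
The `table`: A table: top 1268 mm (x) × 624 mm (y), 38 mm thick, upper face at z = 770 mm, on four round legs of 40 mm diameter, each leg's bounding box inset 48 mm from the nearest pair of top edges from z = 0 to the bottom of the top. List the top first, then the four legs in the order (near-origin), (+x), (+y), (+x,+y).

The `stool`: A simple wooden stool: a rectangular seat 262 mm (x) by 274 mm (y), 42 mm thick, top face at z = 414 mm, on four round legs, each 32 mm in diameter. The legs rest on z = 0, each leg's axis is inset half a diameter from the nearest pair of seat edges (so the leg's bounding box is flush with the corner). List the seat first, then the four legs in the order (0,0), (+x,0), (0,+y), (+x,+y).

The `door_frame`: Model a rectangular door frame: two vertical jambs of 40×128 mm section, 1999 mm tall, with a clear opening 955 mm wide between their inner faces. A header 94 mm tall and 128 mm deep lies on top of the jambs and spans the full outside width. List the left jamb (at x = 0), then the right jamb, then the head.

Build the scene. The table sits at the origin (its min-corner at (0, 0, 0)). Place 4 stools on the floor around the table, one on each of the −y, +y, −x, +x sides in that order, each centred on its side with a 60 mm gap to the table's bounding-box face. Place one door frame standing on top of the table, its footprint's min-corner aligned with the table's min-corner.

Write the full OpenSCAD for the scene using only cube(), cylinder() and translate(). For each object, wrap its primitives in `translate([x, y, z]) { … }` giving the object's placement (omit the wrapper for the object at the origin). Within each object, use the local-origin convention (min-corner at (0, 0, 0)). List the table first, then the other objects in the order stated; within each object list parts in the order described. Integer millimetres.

translate([0, 0, 732]) cube([1268, 624, 38]);
translate([68, 68, 0]) cylinder(h = 732, r = 20);
translate([1200, 68, 0]) cylinder(h = 732, r = 20);
translate([68, 556, 0]) cylinder(h = 732, r = 20);
translate([1200, 556, 0]) cylinder(h = 732, r = 20);
translate([503, -334, 0]) {
  translate([0, 0, 372]) cube([262, 274, 42]);
  translate([16, 16, 0]) cylinder(h = 372, r = 16);
  translate([246, 16, 0]) cylinder(h = 372, r = 16);
  translate([16, 258, 0]) cylinder(h = 372, r = 16);
  translate([246, 258, 0]) cylinder(h = 372, r = 16);
}
translate([503, 684, 0]) {
  translate([0, 0, 372]) cube([262, 274, 42]);
  translate([16, 16, 0]) cylinder(h = 372, r = 16);
  translate([246, 16, 0]) cylinder(h = 372, r = 16);
  translate([16, 258, 0]) cylinder(h = 372, r = 16);
  translate([246, 258, 0]) cylinder(h = 372, r = 16);
}
translate([-322, 175, 0]) {
  translate([0, 0, 372]) cube([262, 274, 42]);
  translate([16, 16, 0]) cylinder(h = 372, r = 16);
  translate([246, 16, 0]) cylinder(h = 372, r = 16);
  translate([16, 258, 0]) cylinder(h = 372, r = 16);
  translate([246, 258, 0]) cylinder(h = 372, r = 16);
}
translate([1328, 175, 0]) {
  translate([0, 0, 372]) cube([262, 274, 42]);
  translate([16, 16, 0]) cylinder(h = 372, r = 16);
  translate([246, 16, 0]) cylinder(h = 372, r = 16);
  translate([16, 258, 0]) cylinder(h = 372, r = 16);
  translate([246, 258, 0]) cylinder(h = 372, r = 16);
}
translate([0, 0, 770]) {
  cube([40, 128, 1999]);
  translate([995, 0, 0]) cube([40, 128, 1999]);
  translate([0, 0, 1999]) cube([1035, 128, 94]);
}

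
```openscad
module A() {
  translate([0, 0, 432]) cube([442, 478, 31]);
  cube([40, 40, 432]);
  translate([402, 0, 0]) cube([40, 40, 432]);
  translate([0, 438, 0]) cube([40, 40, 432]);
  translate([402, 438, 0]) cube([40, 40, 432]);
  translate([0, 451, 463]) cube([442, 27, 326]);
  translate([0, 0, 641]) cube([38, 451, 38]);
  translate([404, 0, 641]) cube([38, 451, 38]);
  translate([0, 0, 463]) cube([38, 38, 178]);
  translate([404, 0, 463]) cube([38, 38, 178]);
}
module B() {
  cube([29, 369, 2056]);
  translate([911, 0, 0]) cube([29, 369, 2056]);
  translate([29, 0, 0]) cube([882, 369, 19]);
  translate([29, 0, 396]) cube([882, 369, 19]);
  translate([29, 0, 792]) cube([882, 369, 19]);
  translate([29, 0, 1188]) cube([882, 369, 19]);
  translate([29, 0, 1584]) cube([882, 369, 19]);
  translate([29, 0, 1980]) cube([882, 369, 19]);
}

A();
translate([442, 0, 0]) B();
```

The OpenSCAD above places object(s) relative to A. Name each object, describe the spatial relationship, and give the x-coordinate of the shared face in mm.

A is a chair. B is a bookshelf. The bookshelf is against the chair's +x side, with their −y faces flush. The x-coordinate of the shared face is 442 mm.

The chair's +x face and the bookshelf's −x face are both at x = 442 mm.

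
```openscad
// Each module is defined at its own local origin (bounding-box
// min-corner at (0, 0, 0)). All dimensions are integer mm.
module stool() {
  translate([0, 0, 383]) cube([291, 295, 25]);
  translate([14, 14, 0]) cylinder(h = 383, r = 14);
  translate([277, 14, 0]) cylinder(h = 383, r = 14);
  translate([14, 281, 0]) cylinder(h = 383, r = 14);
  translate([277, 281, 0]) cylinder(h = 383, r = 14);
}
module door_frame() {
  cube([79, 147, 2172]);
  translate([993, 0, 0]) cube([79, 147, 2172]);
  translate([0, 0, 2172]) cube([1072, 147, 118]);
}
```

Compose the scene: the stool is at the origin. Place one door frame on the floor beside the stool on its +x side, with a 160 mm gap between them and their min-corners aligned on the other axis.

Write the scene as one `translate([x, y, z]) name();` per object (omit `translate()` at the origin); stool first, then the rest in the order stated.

stool();
translate([451, 0, 0]) door_frame();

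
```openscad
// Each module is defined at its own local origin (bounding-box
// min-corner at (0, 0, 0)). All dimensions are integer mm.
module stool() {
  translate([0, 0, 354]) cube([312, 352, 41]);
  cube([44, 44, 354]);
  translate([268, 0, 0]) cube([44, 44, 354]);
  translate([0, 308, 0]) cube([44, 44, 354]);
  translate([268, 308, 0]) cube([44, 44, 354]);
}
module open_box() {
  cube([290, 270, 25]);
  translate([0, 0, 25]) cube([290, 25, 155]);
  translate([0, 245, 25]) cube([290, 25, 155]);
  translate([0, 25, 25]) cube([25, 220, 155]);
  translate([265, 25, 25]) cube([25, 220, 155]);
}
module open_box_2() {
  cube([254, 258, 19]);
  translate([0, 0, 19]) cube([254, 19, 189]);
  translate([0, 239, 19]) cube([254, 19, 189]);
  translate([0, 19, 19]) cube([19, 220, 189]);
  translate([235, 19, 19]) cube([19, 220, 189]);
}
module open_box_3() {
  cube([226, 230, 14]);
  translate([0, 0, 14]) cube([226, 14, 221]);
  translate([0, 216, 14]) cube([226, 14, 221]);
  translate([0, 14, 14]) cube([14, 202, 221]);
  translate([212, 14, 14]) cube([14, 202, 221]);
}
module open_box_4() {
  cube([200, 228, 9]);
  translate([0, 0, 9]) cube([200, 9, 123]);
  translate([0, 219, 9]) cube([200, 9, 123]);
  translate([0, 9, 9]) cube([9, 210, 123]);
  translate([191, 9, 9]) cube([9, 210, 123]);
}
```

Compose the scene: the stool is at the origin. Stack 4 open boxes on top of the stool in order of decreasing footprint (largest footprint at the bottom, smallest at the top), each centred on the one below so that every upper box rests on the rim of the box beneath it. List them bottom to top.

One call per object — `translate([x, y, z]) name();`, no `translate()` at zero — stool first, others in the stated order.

stool();
translate([11, 41, 395]) open_box();
translate([29, 47, 575]) open_box_2();
translate([43, 61, 783]) open_box_3();
translate([56, 62, 1018]) open_box_4();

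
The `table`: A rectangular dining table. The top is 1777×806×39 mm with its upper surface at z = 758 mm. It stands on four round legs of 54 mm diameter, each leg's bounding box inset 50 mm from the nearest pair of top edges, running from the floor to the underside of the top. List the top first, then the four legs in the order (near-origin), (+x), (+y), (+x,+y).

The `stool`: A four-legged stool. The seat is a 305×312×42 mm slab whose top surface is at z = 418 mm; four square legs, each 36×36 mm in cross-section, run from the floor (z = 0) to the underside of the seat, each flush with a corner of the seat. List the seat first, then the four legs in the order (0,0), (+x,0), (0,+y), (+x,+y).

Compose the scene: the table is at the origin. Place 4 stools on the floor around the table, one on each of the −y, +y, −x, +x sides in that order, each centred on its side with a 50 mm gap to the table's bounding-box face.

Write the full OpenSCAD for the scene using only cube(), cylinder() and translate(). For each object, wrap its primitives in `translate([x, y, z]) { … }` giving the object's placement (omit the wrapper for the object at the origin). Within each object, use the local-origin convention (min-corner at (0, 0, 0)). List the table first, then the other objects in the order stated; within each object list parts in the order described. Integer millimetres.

translate([0, 0, 719]) cube([1777, 806, 39]);
translate([77, 77, 0]) cylinder(h = 719, r = 27);
translate([1700, 77, 0]) cylinder(h = 719, r = 27);
translate([77, 729, 0]) cylinder(h = 719, r = 27);
translate([1700, 729, 0]) cylinder(h = 719, r = 27);
translate([736, -362, 0]) {
  translate([0, 0, 376]) cube([305, 312, 42]);
  cube([36, 36, 376]);
  translate([269, 0, 0]) cube([36, 36, 376]);
  translate([0, 276, 0]) cube([36, 36, 376]);
  translate([269, 276, 0]) cube([36, 36, 376]);
}
translate([736, 856, 0]) {
  translate([0, 0, 376]) cube([305, 312, 42]);
  cube([36, 36, 376]);
  translate([269, 0, 0]) cube([36, 36, 376]);
  translate([0, 276, 0]) cube([36, 36, 376]);
  translate([269, 276, 0]) cube([36, 36, 376]);
}
translate([-355, 247, 0]) {
  translate([0, 0, 376]) cube([305, 312, 42]);
  cube([36, 36, 376]);
  translate([269, 0, 0]) cube([36, 36, 376]);
  translate([0, 276, 0]) cube([36, 36, 376]);
  translate([269, 276, 0]) cube([36, 36, 376]);
}
translate([1827, 247, 0]) {
  translate([0, 0, 376]) cube([305, 312, 42]);
  cube([36, 36, 376]);
  translate([269, 0, 0]) cube([36, 36, 376]);
  translate([0, 276, 0]) cube([36, 36, 376]);
  translate([269, 276, 0]) cube([36, 36, 376]);
}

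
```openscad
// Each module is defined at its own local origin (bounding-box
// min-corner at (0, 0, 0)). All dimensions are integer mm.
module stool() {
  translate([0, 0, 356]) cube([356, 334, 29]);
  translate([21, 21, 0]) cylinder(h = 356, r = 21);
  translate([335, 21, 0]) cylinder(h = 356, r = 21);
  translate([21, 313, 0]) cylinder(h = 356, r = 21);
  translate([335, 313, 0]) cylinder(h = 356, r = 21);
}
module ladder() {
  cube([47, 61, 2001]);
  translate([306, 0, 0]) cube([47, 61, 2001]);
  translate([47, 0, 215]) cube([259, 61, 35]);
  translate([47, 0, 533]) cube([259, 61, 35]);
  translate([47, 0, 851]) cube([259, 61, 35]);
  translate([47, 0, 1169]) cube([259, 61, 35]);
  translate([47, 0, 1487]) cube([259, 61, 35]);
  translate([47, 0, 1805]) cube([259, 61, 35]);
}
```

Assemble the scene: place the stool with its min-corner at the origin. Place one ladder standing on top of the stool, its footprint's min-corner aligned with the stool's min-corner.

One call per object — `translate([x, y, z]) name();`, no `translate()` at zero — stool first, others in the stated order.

stool();
translate([0, 0, 385]) ladder();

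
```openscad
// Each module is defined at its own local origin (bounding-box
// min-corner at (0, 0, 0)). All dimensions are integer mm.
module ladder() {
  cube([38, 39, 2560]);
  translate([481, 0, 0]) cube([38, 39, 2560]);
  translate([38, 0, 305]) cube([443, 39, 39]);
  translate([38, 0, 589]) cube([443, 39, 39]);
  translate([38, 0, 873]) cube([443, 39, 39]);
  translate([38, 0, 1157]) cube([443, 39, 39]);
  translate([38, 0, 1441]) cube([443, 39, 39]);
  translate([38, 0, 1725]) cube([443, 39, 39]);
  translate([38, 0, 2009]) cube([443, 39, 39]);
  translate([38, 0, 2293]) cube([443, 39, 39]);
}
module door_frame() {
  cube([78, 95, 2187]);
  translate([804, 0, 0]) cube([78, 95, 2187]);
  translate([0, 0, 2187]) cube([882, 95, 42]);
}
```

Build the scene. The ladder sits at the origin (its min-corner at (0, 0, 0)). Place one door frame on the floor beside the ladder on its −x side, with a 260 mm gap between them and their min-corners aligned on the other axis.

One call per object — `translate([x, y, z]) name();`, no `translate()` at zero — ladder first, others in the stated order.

ladder();
translate([-1142, 0, 0]) door_frame();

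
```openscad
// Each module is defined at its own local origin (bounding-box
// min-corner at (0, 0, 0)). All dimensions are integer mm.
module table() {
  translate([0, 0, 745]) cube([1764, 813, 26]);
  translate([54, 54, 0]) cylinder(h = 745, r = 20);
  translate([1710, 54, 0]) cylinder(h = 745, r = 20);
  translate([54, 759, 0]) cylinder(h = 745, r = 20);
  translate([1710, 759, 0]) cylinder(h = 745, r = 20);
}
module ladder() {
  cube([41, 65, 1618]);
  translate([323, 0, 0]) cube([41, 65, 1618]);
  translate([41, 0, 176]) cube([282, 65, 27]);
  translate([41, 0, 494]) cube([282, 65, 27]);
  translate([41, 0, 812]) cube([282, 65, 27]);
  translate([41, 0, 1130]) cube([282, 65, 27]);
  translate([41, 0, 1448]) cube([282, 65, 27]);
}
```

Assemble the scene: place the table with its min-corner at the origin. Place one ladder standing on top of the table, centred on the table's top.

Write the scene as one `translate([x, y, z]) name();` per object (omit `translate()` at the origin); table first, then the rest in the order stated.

table();
translate([700, 374, 771]) ladder();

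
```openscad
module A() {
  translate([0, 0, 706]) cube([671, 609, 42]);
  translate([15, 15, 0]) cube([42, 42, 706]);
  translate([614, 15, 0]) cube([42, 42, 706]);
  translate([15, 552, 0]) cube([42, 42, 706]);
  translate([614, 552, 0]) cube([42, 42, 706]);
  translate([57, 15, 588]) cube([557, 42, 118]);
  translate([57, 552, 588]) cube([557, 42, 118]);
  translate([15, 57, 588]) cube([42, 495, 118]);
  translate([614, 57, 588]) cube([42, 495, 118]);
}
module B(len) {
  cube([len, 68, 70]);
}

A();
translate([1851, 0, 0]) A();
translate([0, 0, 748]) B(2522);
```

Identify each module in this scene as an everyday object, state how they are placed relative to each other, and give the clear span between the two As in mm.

Second table starts at x = 1851; first ends at x = 671; clear span = 1851 − 671 = 1180 mm.

A is a table. B is a beam. A beam spans the tops of two tables. The clear span between the two tables is 1180 mm.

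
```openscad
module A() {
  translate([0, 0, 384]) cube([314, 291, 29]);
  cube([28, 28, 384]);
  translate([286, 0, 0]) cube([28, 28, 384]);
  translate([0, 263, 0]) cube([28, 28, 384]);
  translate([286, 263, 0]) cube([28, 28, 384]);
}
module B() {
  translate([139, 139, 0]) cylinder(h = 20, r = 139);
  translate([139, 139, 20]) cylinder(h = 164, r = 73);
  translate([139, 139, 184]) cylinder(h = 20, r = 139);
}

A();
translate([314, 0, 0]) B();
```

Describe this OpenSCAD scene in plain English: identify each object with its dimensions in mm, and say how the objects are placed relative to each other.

A is a simple wooden stool: a rectangular seat 314 mm (x) by 291 mm (y), 29 mm thick, top face at z = 413 mm, on four square legs, each 28×28 mm in cross-section. The legs rest on z = 0, each flush with a corner of the seat.

B is a spool: two coaxial disc flanges of radius 139 mm and thickness 20 mm, joined by a core cylinder of radius 73 mm and height 164 mm. The lower flange rests on z = 0 and the three cylinders share a vertical axis.

The spool is against the stool's +x side, with their −y faces flush.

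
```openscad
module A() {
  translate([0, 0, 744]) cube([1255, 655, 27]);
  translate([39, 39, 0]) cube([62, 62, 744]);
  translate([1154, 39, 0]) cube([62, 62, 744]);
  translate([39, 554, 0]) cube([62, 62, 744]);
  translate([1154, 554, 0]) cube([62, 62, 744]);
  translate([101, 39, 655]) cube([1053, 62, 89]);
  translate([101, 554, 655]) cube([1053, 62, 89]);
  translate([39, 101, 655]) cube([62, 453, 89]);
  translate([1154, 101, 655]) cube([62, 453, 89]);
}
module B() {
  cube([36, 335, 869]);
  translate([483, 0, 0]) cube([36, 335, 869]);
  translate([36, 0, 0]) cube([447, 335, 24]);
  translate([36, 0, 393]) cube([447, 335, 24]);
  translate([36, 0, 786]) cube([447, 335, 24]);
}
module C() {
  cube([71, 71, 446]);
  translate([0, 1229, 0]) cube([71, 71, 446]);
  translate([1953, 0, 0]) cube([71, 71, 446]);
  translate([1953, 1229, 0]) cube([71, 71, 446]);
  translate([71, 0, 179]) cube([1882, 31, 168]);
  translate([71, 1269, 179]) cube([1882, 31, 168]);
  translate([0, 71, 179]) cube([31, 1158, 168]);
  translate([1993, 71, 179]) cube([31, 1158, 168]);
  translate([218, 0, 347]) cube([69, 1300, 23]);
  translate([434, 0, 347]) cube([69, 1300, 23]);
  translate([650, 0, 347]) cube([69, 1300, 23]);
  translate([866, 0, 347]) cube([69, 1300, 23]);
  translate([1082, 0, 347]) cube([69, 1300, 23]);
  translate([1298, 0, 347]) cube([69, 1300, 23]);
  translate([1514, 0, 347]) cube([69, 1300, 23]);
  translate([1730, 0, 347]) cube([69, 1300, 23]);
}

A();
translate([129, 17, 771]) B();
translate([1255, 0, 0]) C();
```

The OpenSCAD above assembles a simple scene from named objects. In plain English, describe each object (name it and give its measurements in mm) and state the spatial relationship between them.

A is a table with a 1255×655 mm rectangular top, 27 mm thick, top surface at z = 771 mm, supported by four 62×62 mm square legs, each inset 39 mm from the nearest pair of top edges, running from the floor. Four apron rails, 62 mm thick and 89 mm tall, run between adjacent legs with their top edges flush with the underside of the top and their outer faces flush with the legs' outer faces.

B is an open bookshelf. Two side panels, each 36 mm thick, 335 mm deep and 869 mm tall, stand 519 mm apart (outside-to-outside). Between them sit 3 shelves, each 24 mm thick and 335 mm deep, spanning the full gap between the sides. The bottom shelf rests on the floor (its underside at z = 0) and the clear gap between one shelf's top and the next shelf's underside is 369 mm.

C is a bed frame 2024 mm long (x) by 1300 mm wide (y). Four 71×71 mm corner posts, 446 mm tall, at the corners of the footprint. Four rails of 31 mm thickness and 168 mm height run between adjacent posts with their undersides at z = 179 mm, their outer faces flush with the outside of the frame (the two x-running rails run between the posts' inner faces; the two y-running rails run between the posts' inner faces). 8 slats, each 69 mm wide (x) and 23 mm thick, lie across the top of the two x-running rails, running the full 1300 mm width of the frame in y; the slats are evenly spaced along x between the inner faces of the end posts with equal gaps (rounded down to the nearest mm) at the −x end and between each pair — any rounding remainder accumulates at the +x end.

The bookshelf is on top of the table. The bed frame is against the table's +x side, with their −y faces flush.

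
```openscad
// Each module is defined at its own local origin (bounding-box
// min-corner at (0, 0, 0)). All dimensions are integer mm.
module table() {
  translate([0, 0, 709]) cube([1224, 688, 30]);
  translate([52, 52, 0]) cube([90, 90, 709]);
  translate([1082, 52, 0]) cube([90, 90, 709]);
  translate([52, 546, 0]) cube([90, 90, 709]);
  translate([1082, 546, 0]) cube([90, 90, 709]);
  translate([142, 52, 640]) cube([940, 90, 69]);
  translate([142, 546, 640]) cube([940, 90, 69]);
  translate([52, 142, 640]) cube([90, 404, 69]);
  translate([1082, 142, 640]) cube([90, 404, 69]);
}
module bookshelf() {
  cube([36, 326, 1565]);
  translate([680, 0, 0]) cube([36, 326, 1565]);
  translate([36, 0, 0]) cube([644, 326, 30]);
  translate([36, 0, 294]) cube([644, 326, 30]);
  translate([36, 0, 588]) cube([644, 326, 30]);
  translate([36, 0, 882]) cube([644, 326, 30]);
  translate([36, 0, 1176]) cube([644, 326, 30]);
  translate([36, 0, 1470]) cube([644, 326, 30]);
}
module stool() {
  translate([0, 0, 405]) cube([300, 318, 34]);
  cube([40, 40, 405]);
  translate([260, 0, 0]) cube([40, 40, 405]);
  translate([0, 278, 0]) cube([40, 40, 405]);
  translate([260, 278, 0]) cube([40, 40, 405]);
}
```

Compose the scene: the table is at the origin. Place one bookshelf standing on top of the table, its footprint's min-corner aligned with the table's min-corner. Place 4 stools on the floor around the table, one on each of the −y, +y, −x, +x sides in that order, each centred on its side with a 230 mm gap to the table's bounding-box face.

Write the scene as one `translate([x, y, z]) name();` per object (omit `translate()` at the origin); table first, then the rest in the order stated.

table();
translate([0, 0, 739]) bookshelf();
translate([462, -548, 0]) stool();
translate([462, 918, 0]) stool();
translate([-530, 185, 0]) stool();
translate([1454, 185, 0]) stool();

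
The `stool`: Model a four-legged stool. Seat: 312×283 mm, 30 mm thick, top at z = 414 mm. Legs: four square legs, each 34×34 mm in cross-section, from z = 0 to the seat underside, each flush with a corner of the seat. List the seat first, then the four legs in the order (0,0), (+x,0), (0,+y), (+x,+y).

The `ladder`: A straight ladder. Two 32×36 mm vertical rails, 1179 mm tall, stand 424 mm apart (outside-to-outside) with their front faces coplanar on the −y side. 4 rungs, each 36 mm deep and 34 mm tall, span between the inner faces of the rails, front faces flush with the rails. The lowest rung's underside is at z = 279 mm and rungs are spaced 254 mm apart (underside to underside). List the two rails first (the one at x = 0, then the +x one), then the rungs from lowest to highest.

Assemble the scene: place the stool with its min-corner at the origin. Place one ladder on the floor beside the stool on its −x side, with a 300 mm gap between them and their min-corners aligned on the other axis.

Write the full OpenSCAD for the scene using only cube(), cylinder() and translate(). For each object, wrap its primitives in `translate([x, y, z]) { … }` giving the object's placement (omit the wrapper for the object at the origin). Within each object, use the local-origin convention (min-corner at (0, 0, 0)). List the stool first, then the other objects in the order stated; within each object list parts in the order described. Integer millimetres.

translate([0, 0, 384]) cube([312, 283, 30]);
cube([34, 34, 384]);
translate([278, 0, 0]) cube([34, 34, 384]);
translate([0, 249, 0]) cube([34, 34, 384]);
translate([278, 249, 0]) cube([34, 34, 384]);
translate([-724, 0, 0]) {
  cube([32, 36, 1179]);
  translate([392, 0, 0]) cube([32, 36, 1179]);
  translate([32, 0, 279]) cube([360, 36, 34]);
  translate([32, 0, 533]) cube([360, 36, 34]);
  translate([32, 0, 787]) cube([360, 36, 34]);
  translate([32, 0, 1041]) cube([360, 36, 34]);
}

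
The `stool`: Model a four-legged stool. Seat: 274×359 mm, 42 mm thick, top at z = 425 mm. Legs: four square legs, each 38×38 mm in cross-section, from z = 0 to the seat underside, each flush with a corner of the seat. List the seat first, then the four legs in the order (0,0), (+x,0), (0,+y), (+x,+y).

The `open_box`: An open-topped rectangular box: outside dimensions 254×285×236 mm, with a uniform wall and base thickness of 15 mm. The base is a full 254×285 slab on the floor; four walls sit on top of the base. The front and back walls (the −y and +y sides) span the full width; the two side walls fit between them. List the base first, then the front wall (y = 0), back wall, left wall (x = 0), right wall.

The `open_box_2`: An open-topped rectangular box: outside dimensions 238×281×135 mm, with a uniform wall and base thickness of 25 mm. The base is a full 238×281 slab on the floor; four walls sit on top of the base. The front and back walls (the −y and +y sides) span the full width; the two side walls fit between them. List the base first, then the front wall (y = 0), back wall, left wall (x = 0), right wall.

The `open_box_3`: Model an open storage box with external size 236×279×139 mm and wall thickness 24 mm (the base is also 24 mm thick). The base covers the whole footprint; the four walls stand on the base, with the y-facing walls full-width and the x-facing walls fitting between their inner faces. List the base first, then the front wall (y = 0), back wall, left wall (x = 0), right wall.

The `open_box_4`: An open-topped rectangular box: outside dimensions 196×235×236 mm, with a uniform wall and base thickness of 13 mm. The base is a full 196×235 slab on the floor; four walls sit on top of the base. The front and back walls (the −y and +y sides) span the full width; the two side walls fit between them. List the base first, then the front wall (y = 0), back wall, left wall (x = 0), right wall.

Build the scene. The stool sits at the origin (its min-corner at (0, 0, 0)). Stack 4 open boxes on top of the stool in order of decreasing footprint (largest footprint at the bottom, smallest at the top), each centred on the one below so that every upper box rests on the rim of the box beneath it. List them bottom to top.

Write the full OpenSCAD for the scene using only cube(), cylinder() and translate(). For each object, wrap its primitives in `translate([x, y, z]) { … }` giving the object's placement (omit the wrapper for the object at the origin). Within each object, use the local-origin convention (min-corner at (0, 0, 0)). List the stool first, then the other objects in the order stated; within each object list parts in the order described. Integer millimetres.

translate([0, 0, 383]) cube([274, 359, 42]);
cube([38, 38, 383]);
translate([236, 0, 0]) cube([38, 38, 383]);
translate([0, 321, 0]) cube([38, 38, 383]);
translate([236, 321, 0]) cube([38, 38, 383]);
translate([10, 37, 425]) {
  cube([254, 285, 15]);
  translate([0, 0, 15]) cube([254, 15, 221]);
  translate([0, 270, 15]) cube([254, 15, 221]);
  translate([0, 15, 15]) cube([15, 255, 221]);
  translate([239, 15, 15]) cube([15, 255, 221]);
}
translate([18, 39, 661]) {
  cube([238, 281, 25]);
  translate([0, 0, 25]) cube([238, 25, 110]);
  translate([0, 256, 25]) cube([238, 25, 110]);
  translate([0, 25, 25]) cube([25, 231, 110]);
  translate([213, 25, 25]) cube([25, 231, 110]);
}
translate([19, 40, 796]) {
  cube([236, 279, 24]);
  translate([0, 0, 24]) cube([236, 24, 115]);
  translate([0, 255, 24]) cube([236, 24, 115]);
  translate([0, 24, 24]) cube([24, 231, 115]);
  translate([212, 24, 24]) cube([24, 231, 115]);
}
translate([39, 62, 935]) {
  cube([196, 235, 13]);
  translate([0, 0, 13]) cube([196, 13, 223]);
  translate([0, 222, 13]) cube([196, 13, 223]);
  translate([0, 13, 13]) cube([13, 209, 223]);
  translate([183, 13, 13]) cube([13, 209, 223]);
}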